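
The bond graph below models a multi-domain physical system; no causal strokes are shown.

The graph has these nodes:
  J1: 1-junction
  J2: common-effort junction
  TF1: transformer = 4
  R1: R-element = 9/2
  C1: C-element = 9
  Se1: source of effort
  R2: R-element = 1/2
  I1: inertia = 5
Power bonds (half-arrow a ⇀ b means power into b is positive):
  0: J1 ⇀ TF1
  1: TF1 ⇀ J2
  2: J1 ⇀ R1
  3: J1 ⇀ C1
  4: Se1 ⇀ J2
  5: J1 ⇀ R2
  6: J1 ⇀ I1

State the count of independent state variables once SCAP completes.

#4 stroke→J2  (source Se1 imposes e)
#1 stroke→TF1  (common-e at J2 fixed by 4)
#0 stroke→J1  (TF1 one-in-one-out from 1)
#3 stroke→J1  (C1 outputs effort q/C1)
#6 stroke→I1  (I1: I, integral causality)
#2 stroke→J1  (common-f at J1 fixed by 6)
#5 stroke→J1  (J1 flow already set via bond 6)

2  (C1, I1 all integral)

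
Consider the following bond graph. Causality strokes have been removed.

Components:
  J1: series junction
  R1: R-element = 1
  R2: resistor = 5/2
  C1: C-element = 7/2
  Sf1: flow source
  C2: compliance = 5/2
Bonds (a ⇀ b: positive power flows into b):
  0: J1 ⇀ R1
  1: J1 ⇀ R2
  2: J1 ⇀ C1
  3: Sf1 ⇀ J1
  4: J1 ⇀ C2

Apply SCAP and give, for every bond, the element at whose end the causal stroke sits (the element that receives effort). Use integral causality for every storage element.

#3 |Sf1  (source Sf1 imposes f)
#0 |J1  (J1: bond 3 brought flow, rest push out)
#1 |J1  (common-f at J1 fixed by 3)
#2 |J1  (1-jn J1 has f-setter on 3)
#4 |J1  (common-f at J1 fixed by 3)

β0 stroke at J1
β1 stroke at J1
β2 stroke at J1
β3 stroke at Sf1
β4 stroke at J1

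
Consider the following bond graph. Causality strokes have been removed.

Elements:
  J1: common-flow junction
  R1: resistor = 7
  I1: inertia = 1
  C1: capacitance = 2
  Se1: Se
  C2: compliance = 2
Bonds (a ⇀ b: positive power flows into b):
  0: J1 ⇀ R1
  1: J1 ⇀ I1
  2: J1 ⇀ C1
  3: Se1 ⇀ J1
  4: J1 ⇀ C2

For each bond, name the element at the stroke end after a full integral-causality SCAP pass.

β3 stroke→J1  (Se1 (Se) sets effort on bond)
β1 stroke→I1  (I1 integral (f out))
β0 stroke→J1  (1-jn J1 has f-setter on 1)
β2 stroke→J1  (J1 flow already set via bond 1)
β4 stroke→J1  (J1: bond 1 brought flow, rest push out)

#0 →J1
#1 →I1
#2 →J1
#3 →J1
#4 →J1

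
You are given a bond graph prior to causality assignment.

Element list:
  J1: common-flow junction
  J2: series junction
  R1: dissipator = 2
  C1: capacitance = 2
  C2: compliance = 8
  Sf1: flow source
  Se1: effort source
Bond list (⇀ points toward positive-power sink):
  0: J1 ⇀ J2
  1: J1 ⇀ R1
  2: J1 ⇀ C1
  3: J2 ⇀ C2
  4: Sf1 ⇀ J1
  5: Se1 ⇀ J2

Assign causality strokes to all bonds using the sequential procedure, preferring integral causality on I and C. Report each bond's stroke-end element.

#4 stroke→Sf1  (Sf1: flow source, stroke at near end)
#5 stroke→J2  (Se1: effort source, stroke at far end)
#0 stroke→J1  (1-jn J1 has f-setter on 4)
#1 stroke→J1  (J1: bond 4 brought flow, rest push out)
#2 stroke→J1  (1-jn J1 has f-setter on 4)
#3 stroke→J2  (J2 flow already set via bond 0)

b0 stroke→J1
b1 stroke→J1
b2 stroke→J1
b3 stroke→J2
b4 stroke→Sf1
b5 stroke→J2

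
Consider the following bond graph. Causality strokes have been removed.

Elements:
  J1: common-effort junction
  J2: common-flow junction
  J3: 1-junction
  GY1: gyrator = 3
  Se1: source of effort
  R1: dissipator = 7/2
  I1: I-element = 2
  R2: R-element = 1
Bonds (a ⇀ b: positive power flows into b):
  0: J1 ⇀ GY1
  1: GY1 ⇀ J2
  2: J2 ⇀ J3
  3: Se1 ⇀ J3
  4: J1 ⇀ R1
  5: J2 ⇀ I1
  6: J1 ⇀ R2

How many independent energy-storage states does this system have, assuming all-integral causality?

1  (I1 all integral)

#3 |J3  (source Se1 imposes e)
#2 |J2  (only one flow-in slot at J3)
#5 |I1  (prefer integral on I1)
#1 |J2  (J2 flow already set via bond 5)
#0 |J1  (GY1 both-in/both-out from 1)
#4 |R1  (J1 effort already set via bond 0)
#6 |R2  (0-jn J1 has e-setter on 0)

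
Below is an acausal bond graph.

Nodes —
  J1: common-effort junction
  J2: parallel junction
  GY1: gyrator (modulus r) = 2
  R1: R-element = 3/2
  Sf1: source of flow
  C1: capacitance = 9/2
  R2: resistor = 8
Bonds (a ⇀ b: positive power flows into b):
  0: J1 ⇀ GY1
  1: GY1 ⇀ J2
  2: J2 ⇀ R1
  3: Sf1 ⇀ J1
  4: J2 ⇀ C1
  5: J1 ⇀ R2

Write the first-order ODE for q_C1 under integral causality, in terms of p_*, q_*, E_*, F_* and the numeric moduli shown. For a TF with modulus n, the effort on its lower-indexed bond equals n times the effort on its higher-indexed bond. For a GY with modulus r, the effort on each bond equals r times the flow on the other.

dq_C1/dt = 4*F_Sf1 - 16*q_C1/27

#3 stroke at Sf1  (Sf1 fixes flow; stroke at Sf1)
#4 stroke at J2  (prefer integral on C1)
#1 stroke at GY1  (J2 effort already set via bond 4)
#2 stroke at R1  (common-e at J2 fixed by 4)
#0 stroke at GY1  (GY GY1: same side as bond 1)
#5 stroke at J1  (only one effort-in slot at J1)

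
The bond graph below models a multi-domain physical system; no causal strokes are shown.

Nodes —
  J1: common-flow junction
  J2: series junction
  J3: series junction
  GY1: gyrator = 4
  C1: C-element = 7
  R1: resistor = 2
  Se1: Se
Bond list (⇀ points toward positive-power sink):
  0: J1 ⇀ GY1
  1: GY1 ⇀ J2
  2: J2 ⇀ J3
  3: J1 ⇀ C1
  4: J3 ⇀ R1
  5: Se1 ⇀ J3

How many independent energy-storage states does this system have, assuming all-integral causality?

#5 →J3  (Se1: effort source, stroke at far end)
#3 →J1  (prefer integral on C1)
#0 →GY1  (closing 1-jn rule on J1)
#1 →GY1  (GY GY1: same side as bond 0)
#2 →J2  (common-f at J2 fixed by 1)
#4 →J3  (J3 flow already set via bond 2)

1  (C1 all integral)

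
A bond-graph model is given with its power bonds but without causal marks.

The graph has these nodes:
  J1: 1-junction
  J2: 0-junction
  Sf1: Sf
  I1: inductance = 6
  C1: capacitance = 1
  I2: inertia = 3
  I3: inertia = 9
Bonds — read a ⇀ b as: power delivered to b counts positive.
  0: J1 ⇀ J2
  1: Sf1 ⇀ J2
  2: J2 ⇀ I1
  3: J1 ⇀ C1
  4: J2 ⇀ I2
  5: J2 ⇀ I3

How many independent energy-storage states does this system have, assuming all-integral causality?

#1 stroke at Sf1  (source Sf1 imposes f)
#2 stroke at I1  (I1: I, integral causality)
#3 stroke at J1  (C1 outputs effort q/C1)
#0 stroke at J2  (only one flow-in slot at J1)
#4 stroke at I2  (0-jn J2 has e-setter on 0)
#5 stroke at I3  (J2: bond 0 brought effort, rest push out)

4  (C1, I1, I2, I3 all integral)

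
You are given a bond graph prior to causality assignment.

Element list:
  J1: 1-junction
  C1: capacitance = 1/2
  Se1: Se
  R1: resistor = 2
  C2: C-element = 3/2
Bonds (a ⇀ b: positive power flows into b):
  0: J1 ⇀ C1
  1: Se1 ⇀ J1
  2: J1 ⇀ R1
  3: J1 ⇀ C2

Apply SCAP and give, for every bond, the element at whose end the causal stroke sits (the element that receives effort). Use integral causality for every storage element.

b1 |J1  (source Se1 imposes e)
b0 |J1  (prefer integral on C1)
b3 |J1  (C2 outputs effort q/C2)
b2 |R1  (J1: last free bond brings flow in)

bond 0 |J1
bond 1 |J1
bond 2 |R1
bond 3 |J1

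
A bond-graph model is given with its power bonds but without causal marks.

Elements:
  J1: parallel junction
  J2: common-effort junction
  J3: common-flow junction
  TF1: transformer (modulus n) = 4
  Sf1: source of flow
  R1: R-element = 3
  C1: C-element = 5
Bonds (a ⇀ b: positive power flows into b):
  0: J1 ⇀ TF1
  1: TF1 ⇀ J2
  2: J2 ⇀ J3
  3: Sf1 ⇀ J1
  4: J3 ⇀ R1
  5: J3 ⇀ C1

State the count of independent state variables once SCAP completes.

#3 stroke→Sf1  (Sf1 fixes flow; stroke at Sf1)
#0 stroke→J1  (closing 0-jn rule on J1)
#1 stroke→TF1  (TF1: transformer flips bond 0)
#2 stroke→J2  (only one effort-in slot at J2)
#4 stroke→J3  (common-f at J3 fixed by 2)
#5 stroke→J3  (common-f at J3 fixed by 2)

1  (C1 all integral)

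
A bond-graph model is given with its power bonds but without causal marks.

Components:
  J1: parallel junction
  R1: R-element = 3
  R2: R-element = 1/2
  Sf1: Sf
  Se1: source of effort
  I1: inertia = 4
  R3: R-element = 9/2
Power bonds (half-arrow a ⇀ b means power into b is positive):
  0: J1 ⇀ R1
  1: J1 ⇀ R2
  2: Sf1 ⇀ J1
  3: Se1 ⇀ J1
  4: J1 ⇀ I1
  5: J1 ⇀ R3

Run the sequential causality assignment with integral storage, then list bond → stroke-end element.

β0 stroke at R1
β1 stroke at R2
β2 stroke at Sf1
β3 stroke at J1
β4 stroke at I1
β5 stroke at R3

β2 →Sf1  (Sf1 fixes flow; stroke at Sf1)
β3 →J1  (Se1 (Se) sets effort on bond)
β0 →R1  (common-e at J1 fixed by 3)
β1 →R2  (J1 effort already set via bond 3)
β4 →I1  (J1: bond 3 brought effort, rest push out)
β5 →R3  (0-jn J1 has e-setter on 3)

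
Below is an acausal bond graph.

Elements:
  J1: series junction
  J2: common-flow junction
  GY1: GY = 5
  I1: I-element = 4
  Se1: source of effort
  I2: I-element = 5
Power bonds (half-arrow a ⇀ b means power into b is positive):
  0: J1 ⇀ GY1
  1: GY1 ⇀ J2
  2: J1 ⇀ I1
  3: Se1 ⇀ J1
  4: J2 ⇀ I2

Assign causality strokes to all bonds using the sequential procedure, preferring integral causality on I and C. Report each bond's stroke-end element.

β0 |J1
β1 |J2
β2 |I1
β3 |J1
β4 |I2

#3 |J1  (source Se1 imposes e)
#2 |I1  (I1 outputs flow p/I1)
#0 |J1  (J1 flow already set via bond 2)
#1 |J2  (GY1: gyrator matches bond 0)
#4 |I2  (J2 needs exactly one f-in)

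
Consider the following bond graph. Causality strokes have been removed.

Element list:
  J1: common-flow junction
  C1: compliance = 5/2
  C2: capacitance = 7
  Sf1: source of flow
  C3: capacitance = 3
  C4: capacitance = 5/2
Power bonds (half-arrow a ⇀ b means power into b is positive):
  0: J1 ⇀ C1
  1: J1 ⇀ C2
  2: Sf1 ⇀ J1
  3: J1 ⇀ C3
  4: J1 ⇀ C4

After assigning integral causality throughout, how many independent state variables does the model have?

β2 stroke at Sf1  (Sf1 fixes flow; stroke at Sf1)
β0 stroke at J1  (1-jn J1 has f-setter on 2)
β1 stroke at J1  (J1: bond 2 brought flow, rest push out)
β3 stroke at J1  (J1: bond 2 brought flow, rest push out)
β4 stroke at J1  (common-f at J1 fixed by 2)

4  (C1, C2, C3, C4 all integral)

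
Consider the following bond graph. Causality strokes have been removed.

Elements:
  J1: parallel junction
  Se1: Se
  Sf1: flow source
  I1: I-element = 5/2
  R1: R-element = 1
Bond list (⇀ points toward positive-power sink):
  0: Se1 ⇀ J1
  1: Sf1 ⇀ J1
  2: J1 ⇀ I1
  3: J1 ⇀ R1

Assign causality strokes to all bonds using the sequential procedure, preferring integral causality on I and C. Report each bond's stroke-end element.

#0 stroke→J1
#1 stroke→Sf1
#2 stroke→I1
#3 stroke→R1

β0 stroke→J1  (source Se1 imposes e)
β1 stroke→Sf1  (source Sf1 imposes f)
β2 stroke→I1  (J1: bond 0 brought effort, rest push out)
β3 stroke→R1  (common-e at J1 fixed by 0)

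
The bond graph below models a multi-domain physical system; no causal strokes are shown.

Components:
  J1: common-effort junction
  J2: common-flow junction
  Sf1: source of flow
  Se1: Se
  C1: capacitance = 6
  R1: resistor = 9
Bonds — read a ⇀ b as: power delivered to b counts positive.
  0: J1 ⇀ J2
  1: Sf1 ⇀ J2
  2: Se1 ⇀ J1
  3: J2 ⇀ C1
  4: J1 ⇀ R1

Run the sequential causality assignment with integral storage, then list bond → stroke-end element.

#0 stroke→J2
#1 stroke→Sf1
#2 stroke→J1
#3 stroke→J2
#4 stroke→R1

bond 1 →Sf1  (Sf1 fixes flow; stroke at Sf1)
bond 2 →J1  (source Se1 imposes e)
bond 0 →J2  (J1: bond 2 brought effort, rest push out)
bond 4 →R1  (J1 effort already set via bond 2)
bond 3 →J2  (1-jn J2 has f-setter on 1)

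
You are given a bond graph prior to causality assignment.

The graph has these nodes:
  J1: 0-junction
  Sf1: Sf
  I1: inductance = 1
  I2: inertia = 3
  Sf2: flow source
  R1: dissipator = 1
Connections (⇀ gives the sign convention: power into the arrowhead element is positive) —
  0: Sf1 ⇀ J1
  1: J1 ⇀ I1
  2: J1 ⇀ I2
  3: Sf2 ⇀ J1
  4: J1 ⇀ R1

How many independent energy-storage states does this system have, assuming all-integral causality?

bond 0 stroke at Sf1  (source Sf1 imposes f)
bond 3 stroke at Sf2  (Sf2: flow source, stroke at near end)
bond 1 stroke at I1  (I1: I, integral causality)
bond 2 stroke at I2  (I2 outputs flow p/I2)
bond 4 stroke at J1  (only one effort-in slot at J1)

2  (I1, I2 all integral)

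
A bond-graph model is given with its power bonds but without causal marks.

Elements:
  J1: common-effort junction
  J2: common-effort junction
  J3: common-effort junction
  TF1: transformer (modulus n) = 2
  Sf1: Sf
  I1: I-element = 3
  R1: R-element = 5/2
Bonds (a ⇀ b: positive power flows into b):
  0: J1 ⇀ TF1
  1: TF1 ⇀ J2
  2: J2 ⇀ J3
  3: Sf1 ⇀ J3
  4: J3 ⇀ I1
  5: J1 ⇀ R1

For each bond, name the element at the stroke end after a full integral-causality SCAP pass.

bond 0 stroke at TF1
bond 1 stroke at J2
bond 2 stroke at J3
bond 3 stroke at Sf1
bond 4 stroke at I1
bond 5 stroke at J1

b3 stroke at Sf1  (Sf1 (Sf) sets flow on bond)
b4 stroke at I1  (I1 outputs flow p/I1)
b2 stroke at J3  (only one effort-in slot at J3)
b1 stroke at J2  (closing 0-jn rule on J2)
b0 stroke at TF1  (through TF1, causality passes straight; one stroke at TF1)
b5 stroke at J1  (only one effort-in slot at J1)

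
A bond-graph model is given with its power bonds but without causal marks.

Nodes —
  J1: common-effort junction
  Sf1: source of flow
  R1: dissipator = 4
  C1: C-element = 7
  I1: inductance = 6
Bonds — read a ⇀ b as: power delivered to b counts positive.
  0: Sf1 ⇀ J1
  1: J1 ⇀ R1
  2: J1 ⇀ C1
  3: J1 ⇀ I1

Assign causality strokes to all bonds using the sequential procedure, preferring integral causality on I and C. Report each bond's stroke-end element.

β0 |Sf1  (Sf1 (Sf) sets flow on bond)
β2 |J1  (C1 outputs effort q/C1)
β1 |R1  (J1 effort already set via bond 2)
β3 |I1  (J1: bond 2 brought effort, rest push out)

bond 0 →Sf1
bond 1 →R1
bond 2 →J1
bond 3 →I1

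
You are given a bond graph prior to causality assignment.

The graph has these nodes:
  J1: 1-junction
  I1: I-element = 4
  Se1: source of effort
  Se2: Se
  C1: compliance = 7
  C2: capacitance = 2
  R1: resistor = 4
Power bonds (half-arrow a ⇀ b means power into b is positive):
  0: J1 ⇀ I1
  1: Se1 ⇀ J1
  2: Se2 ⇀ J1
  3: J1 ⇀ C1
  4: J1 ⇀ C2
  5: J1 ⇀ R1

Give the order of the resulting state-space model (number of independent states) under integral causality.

3  (C1, C2, I1 all integral)

#1 stroke→J1  (Se1 (Se) sets effort on bond)
#2 stroke→J1  (Se2 fixes effort; stroke away)
#0 stroke→I1  (prefer integral on I1)
#3 stroke→J1  (J1 flow already set via bond 0)
#4 stroke→J1  (1-jn J1 has f-setter on 0)
#5 stroke→J1  (common-f at J1 fixed by 0)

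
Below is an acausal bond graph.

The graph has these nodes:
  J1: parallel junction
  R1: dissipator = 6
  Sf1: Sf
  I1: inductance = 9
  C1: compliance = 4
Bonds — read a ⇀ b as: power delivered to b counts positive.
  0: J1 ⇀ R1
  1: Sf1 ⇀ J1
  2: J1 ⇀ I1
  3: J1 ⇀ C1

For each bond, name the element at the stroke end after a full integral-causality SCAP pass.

β1 stroke at Sf1  (Sf1 (Sf) sets flow on bond)
β2 stroke at I1  (I1 integral (f out))
β3 stroke at J1  (prefer integral on C1)
β0 stroke at R1  (0-jn J1 has e-setter on 3)

#0 |R1
#1 |Sf1
#2 |I1
#3 |J1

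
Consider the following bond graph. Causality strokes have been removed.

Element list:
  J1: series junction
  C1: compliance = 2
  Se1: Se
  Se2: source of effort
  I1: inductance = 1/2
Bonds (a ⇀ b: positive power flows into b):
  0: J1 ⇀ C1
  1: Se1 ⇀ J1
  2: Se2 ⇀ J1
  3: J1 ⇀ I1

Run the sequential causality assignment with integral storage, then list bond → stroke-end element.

#0 stroke at J1
#1 stroke at J1
#2 stroke at J1
#3 stroke at I1

#1 |J1  (source Se1 imposes e)
#2 |J1  (Se2: effort source, stroke at far end)
#0 |J1  (C1: C, integral causality)
#3 |I1  (J1: last free bond brings flow in)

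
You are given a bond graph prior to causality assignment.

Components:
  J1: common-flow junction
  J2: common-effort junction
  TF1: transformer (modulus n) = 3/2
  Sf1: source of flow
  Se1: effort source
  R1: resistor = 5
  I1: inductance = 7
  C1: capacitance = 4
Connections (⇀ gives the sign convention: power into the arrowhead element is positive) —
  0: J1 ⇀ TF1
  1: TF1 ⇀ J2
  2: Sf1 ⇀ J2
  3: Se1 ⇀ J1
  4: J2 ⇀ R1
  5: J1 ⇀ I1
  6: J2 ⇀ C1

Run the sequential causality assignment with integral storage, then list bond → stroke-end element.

#2 →Sf1  (Sf1 (Sf) sets flow on bond)
#3 →J1  (Se1 fixes effort; stroke away)
#5 →I1  (I1 integral (f out))
#0 →J1  (1-jn J1 has f-setter on 5)
#1 →TF1  (TF1 one-in-one-out from 0)
#6 →J2  (prefer integral on C1)
#4 →R1  (0-jn J2 has e-setter on 6)

bond 0 |J1
bond 1 |TF1
bond 2 |Sf1
bond 3 |J1
bond 4 |R1
bond 5 |I1
bond 6 |J2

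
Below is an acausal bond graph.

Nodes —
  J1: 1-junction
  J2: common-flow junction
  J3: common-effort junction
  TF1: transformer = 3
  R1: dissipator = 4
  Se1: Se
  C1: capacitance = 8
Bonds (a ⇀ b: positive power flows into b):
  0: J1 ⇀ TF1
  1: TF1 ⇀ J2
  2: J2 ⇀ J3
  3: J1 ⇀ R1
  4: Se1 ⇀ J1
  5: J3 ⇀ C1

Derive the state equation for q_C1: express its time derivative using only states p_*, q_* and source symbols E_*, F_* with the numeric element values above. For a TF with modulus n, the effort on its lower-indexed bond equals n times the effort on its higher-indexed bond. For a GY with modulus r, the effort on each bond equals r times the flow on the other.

dq_C1/dt = 3*E_Se1/4 - 9*q_C1/32

β4 stroke→J1  (source Se1 imposes e)
β5 stroke→J3  (prefer integral on C1)
β2 stroke→J2  (J3: bond 5 brought effort, rest push out)
β1 stroke→TF1  (closing 1-jn rule on J2)
β0 stroke→J1  (TF TF1: opposite of bond 1)
β3 stroke→R1  (closing 1-jn rule on J1)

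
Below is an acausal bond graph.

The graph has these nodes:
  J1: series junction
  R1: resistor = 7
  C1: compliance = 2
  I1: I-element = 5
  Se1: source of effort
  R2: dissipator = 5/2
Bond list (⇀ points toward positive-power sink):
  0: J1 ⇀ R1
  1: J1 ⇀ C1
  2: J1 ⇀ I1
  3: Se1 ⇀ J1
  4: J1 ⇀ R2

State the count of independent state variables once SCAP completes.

β3 →J1  (Se1 (Se) sets effort on bond)
β1 →J1  (C1: C, integral causality)
β2 →I1  (I1 outputs flow p/I1)
β0 →J1  (common-f at J1 fixed by 2)
β4 →J1  (J1 flow already set via bond 2)

2  (C1, I1 all integral)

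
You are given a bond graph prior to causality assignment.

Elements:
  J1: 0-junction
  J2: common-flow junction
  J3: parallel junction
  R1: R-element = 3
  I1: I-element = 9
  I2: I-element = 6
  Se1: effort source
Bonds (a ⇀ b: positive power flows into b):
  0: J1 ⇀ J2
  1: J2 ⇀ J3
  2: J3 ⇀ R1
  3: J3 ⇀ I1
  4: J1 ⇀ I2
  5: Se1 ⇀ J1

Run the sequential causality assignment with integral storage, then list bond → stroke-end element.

b5 |J1  (Se1 fixes effort; stroke away)
b0 |J2  (common-e at J1 fixed by 5)
b4 |I2  (J1 effort already set via bond 5)
b1 |J3  (only one flow-in slot at J2)
b2 |R1  (J3 effort already set via bond 1)
b3 |I1  (common-e at J3 fixed by 1)

bond 0 stroke at J2
bond 1 stroke at J3
bond 2 stroke at R1
bond 3 stroke at I1
bond 4 stroke at I2
bond 5 stroke at J1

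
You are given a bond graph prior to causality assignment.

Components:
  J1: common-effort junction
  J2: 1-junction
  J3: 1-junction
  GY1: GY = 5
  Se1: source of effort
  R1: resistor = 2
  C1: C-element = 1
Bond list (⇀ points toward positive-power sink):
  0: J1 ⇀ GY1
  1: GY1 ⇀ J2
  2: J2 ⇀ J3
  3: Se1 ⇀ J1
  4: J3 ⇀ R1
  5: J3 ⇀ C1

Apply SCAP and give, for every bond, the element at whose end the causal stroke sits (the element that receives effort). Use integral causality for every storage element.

β0 stroke at GY1
β1 stroke at GY1
β2 stroke at J2
β3 stroke at J1
β4 stroke at J3
β5 stroke at J3

#3 →J1  (Se1: effort source, stroke at far end)
#0 →GY1  (common-e at J1 fixed by 3)
#1 →GY1  (through GY1, causality inverts; strokes same side of GY1)
#2 →J2  (common-f at J2 fixed by 1)
#4 →J3  (common-f at J3 fixed by 2)
#5 →J3  (1-jn J3 has f-setter on 2)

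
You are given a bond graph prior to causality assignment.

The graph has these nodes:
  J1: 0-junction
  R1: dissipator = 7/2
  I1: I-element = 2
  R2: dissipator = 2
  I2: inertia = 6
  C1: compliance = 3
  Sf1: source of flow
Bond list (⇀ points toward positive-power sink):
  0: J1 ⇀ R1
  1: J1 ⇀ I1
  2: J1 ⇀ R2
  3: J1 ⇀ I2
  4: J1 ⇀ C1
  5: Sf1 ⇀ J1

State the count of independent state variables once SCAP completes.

3  (C1, I1, I2 all integral)

β5 →Sf1  (Sf1 (Sf) sets flow on bond)
β1 →I1  (I1 outputs flow p/I1)
β3 →I2  (I2 integral (f out))
β4 →J1  (prefer integral on C1)
β0 →R1  (0-jn J1 has e-setter on 4)
β2 →R2  (J1: bond 4 brought effort, rest push out)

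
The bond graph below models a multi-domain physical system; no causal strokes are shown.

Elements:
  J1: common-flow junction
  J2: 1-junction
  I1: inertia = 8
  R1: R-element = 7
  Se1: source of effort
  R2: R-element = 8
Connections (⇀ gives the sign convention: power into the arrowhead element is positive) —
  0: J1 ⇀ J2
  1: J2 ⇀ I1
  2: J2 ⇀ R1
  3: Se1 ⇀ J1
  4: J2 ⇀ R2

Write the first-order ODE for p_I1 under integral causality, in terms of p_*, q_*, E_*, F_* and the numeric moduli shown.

#3 →J1  (source Se1 imposes e)
#0 →J2  (closing 1-jn rule on J1)
#1 →I1  (I1 integral (f out))
#2 →J2  (J2 flow already set via bond 1)
#4 →J2  (1-jn J2 has f-setter on 1)

dp_I1/dt = E_Se1 - 15*p_I1/8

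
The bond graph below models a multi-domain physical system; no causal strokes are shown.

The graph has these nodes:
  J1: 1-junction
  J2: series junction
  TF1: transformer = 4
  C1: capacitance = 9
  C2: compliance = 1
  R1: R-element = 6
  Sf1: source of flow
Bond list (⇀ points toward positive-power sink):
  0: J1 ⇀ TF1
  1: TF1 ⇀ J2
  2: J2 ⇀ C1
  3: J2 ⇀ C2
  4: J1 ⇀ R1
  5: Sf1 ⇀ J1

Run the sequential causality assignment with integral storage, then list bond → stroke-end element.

b5 |Sf1  (Sf1: flow source, stroke at near end)
b0 |J1  (common-f at J1 fixed by 5)
b4 |J1  (1-jn J1 has f-setter on 5)
b1 |TF1  (TF TF1: opposite of bond 0)
b2 |J2  (J2: bond 1 brought flow, rest push out)
b3 |J2  (J2 flow already set via bond 1)

β0 →J1
β1 →TF1
β2 →J2
β3 →J2
β4 →J1
β5 →Sf1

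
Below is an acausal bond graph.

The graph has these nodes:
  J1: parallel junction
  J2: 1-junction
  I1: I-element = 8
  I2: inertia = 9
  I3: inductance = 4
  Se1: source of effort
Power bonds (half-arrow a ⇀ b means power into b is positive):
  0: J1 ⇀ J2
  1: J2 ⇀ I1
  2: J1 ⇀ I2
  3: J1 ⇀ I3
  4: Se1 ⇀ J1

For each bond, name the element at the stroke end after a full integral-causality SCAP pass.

β4 stroke→J1  (source Se1 imposes e)
β0 stroke→J2  (J1: bond 4 brought effort, rest push out)
β2 stroke→I2  (J1: bond 4 brought effort, rest push out)
β3 stroke→I3  (J1: bond 4 brought effort, rest push out)
β1 stroke→I1  (J2 needs exactly one f-in)

β0 stroke at J2
β1 stroke at I1
β2 stroke at I2
β3 stroke at I3
β4 stroke at J1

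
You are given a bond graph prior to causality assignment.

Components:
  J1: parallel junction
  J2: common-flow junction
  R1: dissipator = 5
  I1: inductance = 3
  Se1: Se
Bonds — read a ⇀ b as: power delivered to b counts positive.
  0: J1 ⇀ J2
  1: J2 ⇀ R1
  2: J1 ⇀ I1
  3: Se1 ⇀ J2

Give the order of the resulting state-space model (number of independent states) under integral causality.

#3 →J2  (Se1: effort source, stroke at far end)
#2 →I1  (I1 outputs flow p/I1)
#0 →J1  (J1: last free bond brings effort in)
#1 →J2  (J2: bond 0 brought flow, rest push out)

1  (I1 all integral)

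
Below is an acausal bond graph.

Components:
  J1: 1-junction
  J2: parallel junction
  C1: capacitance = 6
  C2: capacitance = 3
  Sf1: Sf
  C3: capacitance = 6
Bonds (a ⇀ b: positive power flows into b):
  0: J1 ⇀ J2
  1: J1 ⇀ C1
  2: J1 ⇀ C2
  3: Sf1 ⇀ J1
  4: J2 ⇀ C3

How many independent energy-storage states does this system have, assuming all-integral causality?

3  (C1, C2, C3 all integral)

#3 stroke at Sf1  (Sf1 (Sf) sets flow on bond)
#0 stroke at J1  (1-jn J1 has f-setter on 3)
#1 stroke at J1  (J1: bond 3 brought flow, rest push out)
#2 stroke at J1  (common-f at J1 fixed by 3)
#4 stroke at J2  (only one effort-in slot at J2)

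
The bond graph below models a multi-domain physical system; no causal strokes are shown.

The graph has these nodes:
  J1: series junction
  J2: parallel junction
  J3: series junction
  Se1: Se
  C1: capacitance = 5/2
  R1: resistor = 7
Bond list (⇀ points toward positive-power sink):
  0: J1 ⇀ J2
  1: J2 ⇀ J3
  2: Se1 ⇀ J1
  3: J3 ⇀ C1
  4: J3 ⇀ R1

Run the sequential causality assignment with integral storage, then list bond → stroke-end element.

b2 →J1  (Se1: effort source, stroke at far end)
b0 →J2  (only one flow-in slot at J1)
b1 →J3  (J2 effort already set via bond 0)
b3 →J3  (C1 integral (e out))
b4 →R1  (closing 1-jn rule on J3)

β0 stroke at J2
β1 stroke at J3
β2 stroke at J1
β3 stroke at J3
β4 stroke at R1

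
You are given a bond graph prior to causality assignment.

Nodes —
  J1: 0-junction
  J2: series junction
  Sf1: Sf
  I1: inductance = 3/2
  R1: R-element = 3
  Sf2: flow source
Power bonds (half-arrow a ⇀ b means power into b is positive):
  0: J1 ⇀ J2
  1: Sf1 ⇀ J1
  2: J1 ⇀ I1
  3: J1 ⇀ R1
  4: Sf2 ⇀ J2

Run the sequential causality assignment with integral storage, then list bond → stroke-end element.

b1 →Sf1  (source Sf1 imposes f)
b4 →Sf2  (Sf2: flow source, stroke at near end)
b0 →J2  (common-f at J2 fixed by 4)
b2 →I1  (I1 outputs flow p/I1)
b3 →J1  (J1: last free bond brings effort in)

#0 →J2
#1 →Sf1
#2 →I1
#3 →J1
#4 →Sf2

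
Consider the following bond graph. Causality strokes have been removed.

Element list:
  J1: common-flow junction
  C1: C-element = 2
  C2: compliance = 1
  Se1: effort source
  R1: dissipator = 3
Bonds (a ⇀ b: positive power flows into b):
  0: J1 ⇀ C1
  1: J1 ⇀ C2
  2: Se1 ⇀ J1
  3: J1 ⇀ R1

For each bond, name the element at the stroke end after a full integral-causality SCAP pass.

b2 stroke→J1  (Se1 (Se) sets effort on bond)
b0 stroke→J1  (C1 outputs effort q/C1)
b1 stroke→J1  (C2 outputs effort q/C2)
b3 stroke→R1  (J1: last free bond brings flow in)

bond 0 |J1
bond 1 |J1
bond 2 |J1
bond 3 |R1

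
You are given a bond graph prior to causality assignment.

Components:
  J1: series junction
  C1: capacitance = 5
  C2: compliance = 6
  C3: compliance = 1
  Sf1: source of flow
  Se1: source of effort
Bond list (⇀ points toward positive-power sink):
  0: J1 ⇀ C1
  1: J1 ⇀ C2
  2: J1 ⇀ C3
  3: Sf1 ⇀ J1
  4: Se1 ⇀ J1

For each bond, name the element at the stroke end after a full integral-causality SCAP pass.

bond 0 stroke at J1
bond 1 stroke at J1
bond 2 stroke at J1
bond 3 stroke at Sf1
bond 4 stroke at J1

#3 stroke→Sf1  (source Sf1 imposes f)
#4 stroke→J1  (Se1 (Se) sets effort on bond)
#0 stroke→J1  (J1 flow already set via bond 3)
#1 stroke→J1  (1-jn J1 has f-setter on 3)
#2 stroke→J1  (1-jn J1 has f-setter on 3)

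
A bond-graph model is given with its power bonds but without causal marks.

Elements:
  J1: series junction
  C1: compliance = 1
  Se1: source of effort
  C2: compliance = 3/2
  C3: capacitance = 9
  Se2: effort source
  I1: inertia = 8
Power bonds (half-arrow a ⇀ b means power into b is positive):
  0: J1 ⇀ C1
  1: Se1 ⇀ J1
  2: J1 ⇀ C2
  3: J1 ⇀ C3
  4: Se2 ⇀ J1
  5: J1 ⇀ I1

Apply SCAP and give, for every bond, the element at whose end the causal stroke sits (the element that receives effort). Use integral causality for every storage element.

#1 →J1  (Se1: effort source, stroke at far end)
#4 →J1  (Se2 fixes effort; stroke away)
#0 →J1  (C1: C, integral causality)
#2 →J1  (C2: C, integral causality)
#3 →J1  (C3 outputs effort q/C3)
#5 →I1  (closing 1-jn rule on J1)

#0 stroke at J1
#1 stroke at J1
#2 stroke at J1
#3 stroke at J1
#4 stroke at J1
#5 stroke at I1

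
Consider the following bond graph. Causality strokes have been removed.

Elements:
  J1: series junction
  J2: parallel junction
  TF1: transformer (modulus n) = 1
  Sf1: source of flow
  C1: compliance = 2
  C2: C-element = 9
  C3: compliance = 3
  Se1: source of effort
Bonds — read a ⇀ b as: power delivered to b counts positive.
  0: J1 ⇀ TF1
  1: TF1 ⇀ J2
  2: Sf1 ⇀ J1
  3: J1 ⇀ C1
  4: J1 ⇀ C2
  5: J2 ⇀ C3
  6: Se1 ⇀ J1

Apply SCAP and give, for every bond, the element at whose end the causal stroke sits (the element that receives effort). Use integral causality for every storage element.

#2 |Sf1  (Sf1 (Sf) sets flow on bond)
#6 |J1  (source Se1 imposes e)
#0 |J1  (common-f at J1 fixed by 2)
#3 |J1  (J1: bond 2 brought flow, rest push out)
#4 |J1  (common-f at J1 fixed by 2)
#1 |TF1  (TF TF1: opposite of bond 0)
#5 |J2  (closing 0-jn rule on J2)

β0 stroke→J1
β1 stroke→TF1
β2 stroke→Sf1
β3 stroke→J1
β4 stroke→J1
β5 stroke→J2
β6 stroke→J1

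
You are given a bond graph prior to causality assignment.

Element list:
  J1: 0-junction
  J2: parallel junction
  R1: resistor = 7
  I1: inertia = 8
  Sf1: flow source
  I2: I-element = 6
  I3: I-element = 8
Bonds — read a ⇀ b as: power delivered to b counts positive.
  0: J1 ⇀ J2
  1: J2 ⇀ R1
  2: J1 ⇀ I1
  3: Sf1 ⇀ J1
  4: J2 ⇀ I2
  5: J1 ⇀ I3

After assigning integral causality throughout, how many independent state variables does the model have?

bond 3 stroke→Sf1  (Sf1 fixes flow; stroke at Sf1)
bond 2 stroke→I1  (I1: I, integral causality)
bond 4 stroke→I2  (I2 integral (f out))
bond 5 stroke→I3  (prefer integral on I3)
bond 0 stroke→J1  (only one effort-in slot at J1)
bond 1 stroke→J2  (J2 needs exactly one e-in)

3  (I1, I2, I3 all integral)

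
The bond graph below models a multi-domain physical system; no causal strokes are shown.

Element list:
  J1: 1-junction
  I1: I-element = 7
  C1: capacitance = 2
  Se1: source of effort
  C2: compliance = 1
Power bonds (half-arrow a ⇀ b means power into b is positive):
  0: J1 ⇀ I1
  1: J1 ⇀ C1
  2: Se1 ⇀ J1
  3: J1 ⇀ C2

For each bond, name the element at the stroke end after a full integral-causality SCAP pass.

b0 stroke→I1
b1 stroke→J1
b2 stroke→J1
b3 stroke→J1

b2 stroke at J1  (Se1 (Se) sets effort on bond)
b0 stroke at I1  (I1 outputs flow p/I1)
b1 stroke at J1  (1-jn J1 has f-setter on 0)
b3 stroke at J1  (J1 flow already set via bond 0)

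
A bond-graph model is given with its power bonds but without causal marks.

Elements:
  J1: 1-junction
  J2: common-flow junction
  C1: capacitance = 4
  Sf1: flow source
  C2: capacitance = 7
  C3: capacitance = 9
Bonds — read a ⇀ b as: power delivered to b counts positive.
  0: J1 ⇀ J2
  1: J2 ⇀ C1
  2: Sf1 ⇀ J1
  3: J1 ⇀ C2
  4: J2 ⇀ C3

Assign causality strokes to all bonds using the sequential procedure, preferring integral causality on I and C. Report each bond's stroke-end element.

bond 0 →J1
bond 1 →J2
bond 2 →Sf1
bond 3 →J1
bond 4 →J2

#2 stroke at Sf1  (Sf1 (Sf) sets flow on bond)
#0 stroke at J1  (1-jn J1 has f-setter on 2)
#3 stroke at J1  (J1 flow already set via bond 2)
#1 stroke at J2  (J2: bond 0 brought flow, rest push out)
#4 stroke at J2  (1-jn J2 has f-setter on 0)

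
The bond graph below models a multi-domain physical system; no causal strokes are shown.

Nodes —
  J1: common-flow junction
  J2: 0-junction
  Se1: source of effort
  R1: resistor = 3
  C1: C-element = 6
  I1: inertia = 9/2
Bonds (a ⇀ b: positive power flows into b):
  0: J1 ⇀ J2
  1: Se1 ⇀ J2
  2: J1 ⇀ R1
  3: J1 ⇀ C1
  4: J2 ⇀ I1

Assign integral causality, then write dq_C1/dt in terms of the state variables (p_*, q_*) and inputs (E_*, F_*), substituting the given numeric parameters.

β1 |J2  (source Se1 imposes e)
β0 |J1  (0-jn J2 has e-setter on 1)
β4 |I1  (0-jn J2 has e-setter on 1)
β3 |J1  (C1 integral (e out))
β2 |R1  (closing 1-jn rule on J1)

dq_C1/dt = -E_Se1/3 - q_C1/18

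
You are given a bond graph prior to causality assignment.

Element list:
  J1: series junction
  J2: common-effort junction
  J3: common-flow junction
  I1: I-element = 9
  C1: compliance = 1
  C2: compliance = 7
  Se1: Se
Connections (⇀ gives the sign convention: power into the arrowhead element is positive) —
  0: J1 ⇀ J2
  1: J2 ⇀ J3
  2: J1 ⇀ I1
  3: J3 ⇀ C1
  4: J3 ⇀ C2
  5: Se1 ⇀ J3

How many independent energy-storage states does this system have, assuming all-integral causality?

bond 5 →J3  (Se1 fixes effort; stroke away)
bond 2 →I1  (I1 integral (f out))
bond 0 →J1  (J1 flow already set via bond 2)
bond 1 →J2  (closing 0-jn rule on J2)
bond 3 →J3  (common-f at J3 fixed by 1)
bond 4 →J3  (J3: bond 1 brought flow, rest push out)

3  (C1, C2, I1 all integral)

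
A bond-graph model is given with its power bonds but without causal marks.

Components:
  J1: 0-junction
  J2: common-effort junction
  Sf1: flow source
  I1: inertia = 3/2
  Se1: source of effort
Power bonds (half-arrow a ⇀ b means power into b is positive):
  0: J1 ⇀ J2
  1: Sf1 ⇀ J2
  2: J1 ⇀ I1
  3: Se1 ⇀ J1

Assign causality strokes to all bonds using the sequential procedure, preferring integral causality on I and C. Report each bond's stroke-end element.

bond 1 →Sf1  (Sf1: flow source, stroke at near end)
bond 3 →J1  (Se1 fixes effort; stroke away)
bond 0 →J2  (J1: bond 3 brought effort, rest push out)
bond 2 →I1  (common-e at J1 fixed by 3)

β0 |J2
β1 |Sf1
β2 |I1
β3 |J1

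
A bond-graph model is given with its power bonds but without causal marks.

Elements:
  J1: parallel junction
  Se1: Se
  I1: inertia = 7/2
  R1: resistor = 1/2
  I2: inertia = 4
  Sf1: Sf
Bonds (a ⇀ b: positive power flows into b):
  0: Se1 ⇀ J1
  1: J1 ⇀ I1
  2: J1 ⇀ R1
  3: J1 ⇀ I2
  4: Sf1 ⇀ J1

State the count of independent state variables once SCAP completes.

2  (I1, I2 all integral)

#0 stroke at J1  (source Se1 imposes e)
#4 stroke at Sf1  (source Sf1 imposes f)
#1 stroke at I1  (J1: bond 0 brought effort, rest push out)
#2 stroke at R1  (J1 effort already set via bond 0)
#3 stroke at I2  (J1: bond 0 brought effort, rest push out)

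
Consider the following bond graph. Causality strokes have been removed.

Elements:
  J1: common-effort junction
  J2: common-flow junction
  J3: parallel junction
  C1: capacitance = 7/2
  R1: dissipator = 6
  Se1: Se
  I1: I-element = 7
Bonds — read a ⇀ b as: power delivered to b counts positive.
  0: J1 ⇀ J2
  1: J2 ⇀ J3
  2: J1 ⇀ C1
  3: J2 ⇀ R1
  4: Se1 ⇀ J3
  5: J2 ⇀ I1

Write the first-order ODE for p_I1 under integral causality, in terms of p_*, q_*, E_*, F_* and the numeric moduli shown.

dp_I1/dt = -E_Se1 - 6*p_I1/7 + 2*q_C1/7

b4 →J3  (Se1: effort source, stroke at far end)
b1 →J2  (0-jn J3 has e-setter on 4)
b2 →J1  (prefer integral on C1)
b0 →J2  (0-jn J1 has e-setter on 2)
b5 →I1  (I1 integral (f out))
b3 →J2  (common-f at J2 fixed by 5)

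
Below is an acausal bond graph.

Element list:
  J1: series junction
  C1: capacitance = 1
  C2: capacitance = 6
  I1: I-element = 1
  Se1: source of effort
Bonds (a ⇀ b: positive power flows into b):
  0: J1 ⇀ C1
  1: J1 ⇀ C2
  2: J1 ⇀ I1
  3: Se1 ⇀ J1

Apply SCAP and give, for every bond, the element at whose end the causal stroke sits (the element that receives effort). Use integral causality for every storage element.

bond 3 →J1  (source Se1 imposes e)
bond 0 →J1  (prefer integral on C1)
bond 1 →J1  (prefer integral on C2)
bond 2 →I1  (J1 needs exactly one f-in)

b0 stroke at J1
b1 stroke at J1
b2 stroke at I1
b3 stroke at J1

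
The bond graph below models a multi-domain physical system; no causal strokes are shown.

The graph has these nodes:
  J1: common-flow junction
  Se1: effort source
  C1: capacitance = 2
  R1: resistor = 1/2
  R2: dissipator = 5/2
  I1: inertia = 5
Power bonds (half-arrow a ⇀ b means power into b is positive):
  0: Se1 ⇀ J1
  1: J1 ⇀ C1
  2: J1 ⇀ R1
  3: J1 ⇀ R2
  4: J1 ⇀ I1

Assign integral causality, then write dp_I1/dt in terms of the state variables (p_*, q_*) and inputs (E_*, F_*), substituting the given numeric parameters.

dp_I1/dt = E_Se1 - 3*p_I1/5 - q_C1/2

β0 →J1  (Se1 (Se) sets effort on bond)
β1 →J1  (C1 outputs effort q/C1)
β4 →I1  (I1: I, integral causality)
β2 →J1  (J1: bond 4 brought flow, rest push out)
β3 →J1  (J1: bond 4 brought flow, rest push out)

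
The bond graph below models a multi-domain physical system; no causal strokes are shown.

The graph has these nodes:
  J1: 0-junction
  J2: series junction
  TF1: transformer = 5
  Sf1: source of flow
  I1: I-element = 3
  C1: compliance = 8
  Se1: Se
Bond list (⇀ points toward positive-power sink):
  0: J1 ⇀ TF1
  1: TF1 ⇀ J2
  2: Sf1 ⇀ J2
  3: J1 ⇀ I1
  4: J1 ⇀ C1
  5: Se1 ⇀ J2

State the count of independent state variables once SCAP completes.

2  (C1, I1 all integral)

b2 stroke at Sf1  (Sf1 fixes flow; stroke at Sf1)
b5 stroke at J2  (Se1 (Se) sets effort on bond)
b1 stroke at J2  (J2 flow already set via bond 2)
b0 stroke at TF1  (TF1: transformer flips bond 1)
b3 stroke at I1  (I1 outputs flow p/I1)
b4 stroke at J1  (J1 needs exactly one e-in)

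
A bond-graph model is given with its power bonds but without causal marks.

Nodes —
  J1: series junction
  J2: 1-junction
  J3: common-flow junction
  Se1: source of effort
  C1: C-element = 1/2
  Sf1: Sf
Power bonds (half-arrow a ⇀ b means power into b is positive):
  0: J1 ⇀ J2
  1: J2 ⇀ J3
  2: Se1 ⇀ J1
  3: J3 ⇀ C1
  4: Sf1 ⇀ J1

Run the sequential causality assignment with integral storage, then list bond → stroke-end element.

bond 2 →J1  (Se1: effort source, stroke at far end)
bond 4 →Sf1  (Sf1 (Sf) sets flow on bond)
bond 0 →J1  (1-jn J1 has f-setter on 4)
bond 1 →J2  (J2: bond 0 brought flow, rest push out)
bond 3 →J3  (J3: bond 1 brought flow, rest push out)

bond 0 stroke at J1
bond 1 stroke at J2
bond 2 stroke at J1
bond 3 stroke at J3
bond 4 stroke at Sf1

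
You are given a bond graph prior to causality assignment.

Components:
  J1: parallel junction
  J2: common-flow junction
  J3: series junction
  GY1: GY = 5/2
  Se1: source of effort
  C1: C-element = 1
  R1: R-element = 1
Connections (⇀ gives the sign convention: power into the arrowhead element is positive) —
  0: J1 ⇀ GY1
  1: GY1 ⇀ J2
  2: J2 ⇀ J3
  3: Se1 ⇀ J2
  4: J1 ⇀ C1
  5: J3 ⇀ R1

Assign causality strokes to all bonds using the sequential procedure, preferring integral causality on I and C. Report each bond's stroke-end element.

β3 stroke at J2  (source Se1 imposes e)
β4 stroke at J1  (C1 outputs effort q/C1)
β0 stroke at GY1  (0-jn J1 has e-setter on 4)
β1 stroke at GY1  (GY GY1: same side as bond 0)
β2 stroke at J2  (common-f at J2 fixed by 1)
β5 stroke at J3  (common-f at J3 fixed by 2)

β0 →GY1
β1 →GY1
β2 →J2
β3 →J2
β4 →J1
β5 →J3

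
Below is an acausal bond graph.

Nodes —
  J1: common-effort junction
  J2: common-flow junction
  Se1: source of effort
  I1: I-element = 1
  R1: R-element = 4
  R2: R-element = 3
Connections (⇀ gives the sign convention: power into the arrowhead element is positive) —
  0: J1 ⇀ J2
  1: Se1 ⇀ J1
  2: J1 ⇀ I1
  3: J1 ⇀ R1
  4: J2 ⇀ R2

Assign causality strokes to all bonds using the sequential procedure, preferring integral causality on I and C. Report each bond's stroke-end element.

#0 |J2
#1 |J1
#2 |I1
#3 |R1
#4 |R2

β1 →J1  (Se1 fixes effort; stroke away)
β0 →J2  (0-jn J1 has e-setter on 1)
β2 →I1  (common-e at J1 fixed by 1)
β3 →R1  (common-e at J1 fixed by 1)
β4 →R2  (closing 1-jn rule on J2)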